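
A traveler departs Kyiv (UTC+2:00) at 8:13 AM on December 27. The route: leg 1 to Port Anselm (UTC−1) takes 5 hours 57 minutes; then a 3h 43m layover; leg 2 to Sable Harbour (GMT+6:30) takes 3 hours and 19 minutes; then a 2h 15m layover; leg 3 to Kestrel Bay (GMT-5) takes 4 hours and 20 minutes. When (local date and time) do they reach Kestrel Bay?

8:47 PM on December 27

Convert departure to UTC: 8:13 AM − 2:00 = 6:13 AM UTC on Dec 27.
Add 5 hours 57 minutes leg 1 → 12:10 PM UTC.
Add 3 hours and 43 minutes layover in Port Anselm → 3:53 PM UTC.
Add 3 hours 19 minutes leg 2 → 7:12 PM UTC.
Add 2 hours 15 minutes layover in Sable Harbour → 9:27 PM UTC.
Add 4 hours and 20 minutes leg 3 → 1:47 AM UTC (Dec 28).
Kestrel Bay is UTC−5:00, so local arrival = 1:47 AM − 5:00 = 8:47 PM on Dec 27.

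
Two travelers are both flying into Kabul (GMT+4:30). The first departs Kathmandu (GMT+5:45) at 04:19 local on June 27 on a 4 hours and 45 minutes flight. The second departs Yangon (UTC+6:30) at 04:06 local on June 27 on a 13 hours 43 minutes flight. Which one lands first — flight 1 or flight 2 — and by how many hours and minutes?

Flight 1 in UTC: 04:19 − 5:45 = 22:34 on Jun 26.
+4 hours 45 minutes → arrive 03:19 UTC on Jun 27.
Flight 2 in UTC: 04:06 − 6:30 = 21:36 on Jun 26.
+13 hours and 43 minutes → arrive 11:19 UTC on Jun 27.
Flight 1 lands earlier by 8 hours.

the first, by 8 hours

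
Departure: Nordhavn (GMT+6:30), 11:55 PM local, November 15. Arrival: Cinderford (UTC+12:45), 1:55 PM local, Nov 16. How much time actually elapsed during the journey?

Cinderford is 6:15 ahead of Nordhavn.
Clock-face elapsed time (ignoring zones) is 14 hours.
Actual elapsed = 14 hours − 6:15 = 7 hours 45 minutes.

7 hours 45 minutes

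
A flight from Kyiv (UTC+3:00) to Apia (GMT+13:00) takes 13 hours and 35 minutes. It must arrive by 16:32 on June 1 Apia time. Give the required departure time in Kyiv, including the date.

Target arrival in UTC: 16:32 − 13:00 = 03:32 on Jun 1.
Subtract 13 hours 35 minutes → departure 13:57 UTC on May 31.
Kyiv is UTC+3:00: 13:57 + 3:00 = 16:57 on May 31.

16:57 on May 31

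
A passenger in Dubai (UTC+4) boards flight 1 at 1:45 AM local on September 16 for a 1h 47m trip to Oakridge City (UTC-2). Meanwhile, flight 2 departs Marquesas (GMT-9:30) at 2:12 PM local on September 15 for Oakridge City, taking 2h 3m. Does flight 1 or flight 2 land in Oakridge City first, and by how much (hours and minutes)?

the first, by 2 hours 13 minutes

Flight 1 in UTC: 1:45 AM − 4:00 = 9:45 PM on Sep 15.
+1 hour 47 minutes → arrive 11:32 PM UTC on Sep 15.
Flight 2 in UTC: 2:12 PM + 9:30 = 11:42 PM on Sep 15.
+2 hours 3 minutes → arrive 1:45 AM UTC on Sep 16.
Flight 1 lands earlier by 2 hours 13 minutes.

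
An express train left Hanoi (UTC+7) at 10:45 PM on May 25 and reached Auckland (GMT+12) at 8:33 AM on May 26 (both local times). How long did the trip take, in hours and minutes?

Auckland is 5:00 ahead of Hanoi.
Clock-face elapsed time (ignoring zones) is 9 hours 48 minutes.
Actual elapsed = 9 hours 48 minutes − 5:00 = 4 hours 48 minutes.

4 hours 48 minutes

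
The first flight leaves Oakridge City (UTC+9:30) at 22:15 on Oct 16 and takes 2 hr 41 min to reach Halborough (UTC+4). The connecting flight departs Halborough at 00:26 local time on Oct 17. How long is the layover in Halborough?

Convert departure to UTC: 22:15 − 9:30 = 12:45 UTC on Oct 16.
Add 2 hours and 41 minutes flight time → 15:26 UTC.
Halborough is UTC+4:00, so local arrival = 15:26 + 4:00 = 19:26 on Oct 16.
Layover = 00:26 − 19:26 (+1 day) = 5 hours.

5 hours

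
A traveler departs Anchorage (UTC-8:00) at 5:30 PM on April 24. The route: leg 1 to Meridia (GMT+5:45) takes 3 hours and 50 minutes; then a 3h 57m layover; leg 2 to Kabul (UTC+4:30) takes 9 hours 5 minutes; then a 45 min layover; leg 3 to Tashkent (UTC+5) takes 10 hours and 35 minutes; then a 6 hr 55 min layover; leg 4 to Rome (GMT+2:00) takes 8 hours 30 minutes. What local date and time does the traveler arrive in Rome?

Convert departure to UTC: 5:30 PM + 8:00 = 1:30 AM UTC on Apr 25.
Add 3 hours and 50 minutes leg 1 → 5:20 AM UTC.
Add 3 hours and 57 minutes layover in Meridia → 9:17 AM UTC.
Add 9 hours and 5 minutes leg 2 → 6:22 PM UTC.
Add 45 minutes layover in Kabul → 7:07 PM UTC.
Add 10 hours and 35 minutes leg 3 → 5:42 AM UTC (Apr 26).
Add 6 hours 55 minutes layover in Tashkent → 12:37 PM UTC.
Add 8 hours and 30 minutes leg 4 → 9:07 PM UTC.
Rome is UTC+2:00, so local arrival = 9:07 PM + 2:00 = 11:07 PM on Apr 26.

11:07 PM on April 26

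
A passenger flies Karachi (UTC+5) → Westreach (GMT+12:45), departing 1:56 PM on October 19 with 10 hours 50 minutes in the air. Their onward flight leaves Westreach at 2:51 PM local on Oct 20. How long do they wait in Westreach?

Convert departure to UTC: 1:56 PM − 5:00 = 8:56 AM UTC on Oct 19.
Add 10 hours and 50 minutes flight time → 7:46 PM UTC.
Westreach is UTC+12:45, so local arrival = 7:46 PM + 12:45 = 8:31 AM on Oct 20.
Layover = 2:51 PM − 8:31 AM = 6 hours 20 minutes.

6 hours 20 minutes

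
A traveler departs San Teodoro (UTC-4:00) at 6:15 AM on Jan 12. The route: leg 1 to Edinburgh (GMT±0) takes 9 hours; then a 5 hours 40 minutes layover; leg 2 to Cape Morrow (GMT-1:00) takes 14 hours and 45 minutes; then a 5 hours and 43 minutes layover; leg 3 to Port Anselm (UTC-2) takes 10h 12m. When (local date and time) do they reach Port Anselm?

5:35 AM on January 14

Convert departure to UTC: 6:15 AM + 4:00 = 10:15 AM UTC on Jan 12.
Add 9 hours leg 1 → 7:15 PM UTC.
Add 5 hours 40 minutes layover in Edinburgh → 12:55 AM UTC (Jan 13).
Add 14 hours 45 minutes leg 2 → 3:40 PM UTC.
Add 5 hours 43 minutes layover in Cape Morrow → 9:23 PM UTC.
Add 10 hours 12 minutes leg 3 → 7:35 AM UTC (Jan 14).
Port Anselm is UTC−2:00, so local arrival = 7:35 AM − 2:00 = 5:35 AM on Jan 14.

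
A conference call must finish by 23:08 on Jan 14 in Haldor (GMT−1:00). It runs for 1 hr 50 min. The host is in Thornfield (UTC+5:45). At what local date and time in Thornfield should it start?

04:03 on January 15

Target end time in UTC: 23:08 + 1:00 = 00:08 on Jan 15.
Subtract 1 hour and 50 minutes → start 22:18 UTC on Jan 14.
Thornfield is UTC+5:45: 22:18 + 5:45 = 04:03 on Jan 15.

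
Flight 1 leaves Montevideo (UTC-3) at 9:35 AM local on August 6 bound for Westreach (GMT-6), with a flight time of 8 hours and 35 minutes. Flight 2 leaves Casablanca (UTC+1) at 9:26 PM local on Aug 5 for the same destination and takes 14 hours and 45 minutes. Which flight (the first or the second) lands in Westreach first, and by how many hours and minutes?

the second, by 9 hours 59 minutes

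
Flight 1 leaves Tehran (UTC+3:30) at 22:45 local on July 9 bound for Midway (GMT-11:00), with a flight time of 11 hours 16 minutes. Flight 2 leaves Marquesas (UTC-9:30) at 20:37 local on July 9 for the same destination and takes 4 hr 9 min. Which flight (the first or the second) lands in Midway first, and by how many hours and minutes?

the first, by 3 hours 45 minutes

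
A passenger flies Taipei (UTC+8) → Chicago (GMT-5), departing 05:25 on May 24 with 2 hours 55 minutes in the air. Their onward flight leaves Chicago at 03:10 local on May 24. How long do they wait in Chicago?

7 hours 50 minutes

Convert departure to UTC: 05:25 − 8:00 = 21:25 UTC on May 23.
Add 2 hours 55 minutes flight time → 00:20 UTC (May 24).
Chicago is UTC−5:00, so local arrival = 00:20 − 5:00 = 19:20 on May 23.
Layover = 03:10 − 19:20 (+1 day) = 7 hours 50 minutes.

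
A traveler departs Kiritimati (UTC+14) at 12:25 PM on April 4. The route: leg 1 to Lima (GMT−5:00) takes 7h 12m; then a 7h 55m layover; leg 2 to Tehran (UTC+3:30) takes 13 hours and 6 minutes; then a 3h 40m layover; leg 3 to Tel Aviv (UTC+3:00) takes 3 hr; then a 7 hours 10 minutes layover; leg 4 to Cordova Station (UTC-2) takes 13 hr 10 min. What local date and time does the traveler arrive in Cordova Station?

Convert departure to UTC: 12:25 PM − 14:00 = 10:25 PM UTC on Apr 3.
Add 7 hours and 12 minutes leg 1 → 5:37 AM UTC (Apr 4).
Add 7 hours and 55 minutes layover in Lima → 1:32 PM UTC.
Add 13 hours and 6 minutes leg 2 → 2:38 AM UTC (Apr 5).
Add 3 hours 40 minutes layover in Tehran → 6:18 AM UTC.
Add 3 hours leg 3 → 9:18 AM UTC.
Add 7 hours 10 minutes layover in Tel Aviv → 4:28 PM UTC.
Add 13 hours 10 minutes leg 4 → 5:38 AM UTC (Apr 6).
Cordova Station is UTC−2:00, so local arrival = 5:38 AM − 2:00 = 3:38 AM on Apr 6.

3:38 AM on Apr 6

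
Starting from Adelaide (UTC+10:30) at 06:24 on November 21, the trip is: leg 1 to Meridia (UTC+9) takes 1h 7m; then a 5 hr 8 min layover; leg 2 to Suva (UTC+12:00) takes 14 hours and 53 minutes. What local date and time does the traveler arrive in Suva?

Convert departure to UTC: 06:24 − 10:30 = 19:54 UTC on Nov 20.
Add 1 hour 7 minutes leg 1 → 21:01 UTC.
Add 5 hours 8 minutes layover in Meridia → 02:09 UTC (Nov 21).
Add 14 hours and 53 minutes leg 2 → 17:02 UTC.
Suva is UTC+12:00, so local arrival = 17:02 + 12:00 = 05:02 on Nov 22.

05:02 on November 22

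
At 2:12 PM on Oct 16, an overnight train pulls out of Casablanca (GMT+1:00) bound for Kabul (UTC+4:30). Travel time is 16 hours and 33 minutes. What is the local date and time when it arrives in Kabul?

Convert departure to UTC: 2:12 PM − 1:00 = 1:12 PM UTC on Oct 16.
Add 16 hours 33 minutes travel time → 5:45 AM UTC (Oct 17).
Kabul is UTC+4:30, so local arrival = 5:45 AM + 4:30 = 10:15 AM on Oct 17.

10:15 AM on October 17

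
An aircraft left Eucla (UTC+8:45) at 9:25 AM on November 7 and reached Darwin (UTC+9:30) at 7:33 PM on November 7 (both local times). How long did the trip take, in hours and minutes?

Darwin is 0:45 ahead of Eucla.
Clock-face elapsed time (ignoring zones) is 10 hours 8 minutes.
Actual elapsed = 10 hours 8 minutes − 0:45 = 9 hours 23 minutes.

9 hours 23 minutes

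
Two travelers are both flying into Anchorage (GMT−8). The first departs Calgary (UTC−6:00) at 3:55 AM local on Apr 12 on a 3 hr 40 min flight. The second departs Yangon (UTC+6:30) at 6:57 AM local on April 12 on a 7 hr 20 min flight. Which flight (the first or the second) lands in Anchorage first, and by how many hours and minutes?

the second, by 5 hours 48 minutes

Flight 1 in UTC: 3:55 AM + 6:00 = 9:55 AM on Apr 12.
+3 hours and 40 minutes → arrive 1:35 PM UTC on Apr 12.
Flight 2 in UTC: 6:57 AM − 6:30 = 12:27 AM on Apr 12.
+7 hours 20 minutes → arrive 7:47 AM UTC on Apr 12.
Flight 2 lands earlier by 5 hours 48 minutes.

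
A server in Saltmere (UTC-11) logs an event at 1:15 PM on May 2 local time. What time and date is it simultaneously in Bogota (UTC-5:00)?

7:15 PM on May 2

Bogota is 6:00 ahead of Saltmere.
Shift by the zone difference: 1:15 PM + 6:00 = 7:15 PM on May 2 in Bogota.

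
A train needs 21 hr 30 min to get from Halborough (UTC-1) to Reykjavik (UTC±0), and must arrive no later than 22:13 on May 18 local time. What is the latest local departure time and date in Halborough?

23:43 on May 17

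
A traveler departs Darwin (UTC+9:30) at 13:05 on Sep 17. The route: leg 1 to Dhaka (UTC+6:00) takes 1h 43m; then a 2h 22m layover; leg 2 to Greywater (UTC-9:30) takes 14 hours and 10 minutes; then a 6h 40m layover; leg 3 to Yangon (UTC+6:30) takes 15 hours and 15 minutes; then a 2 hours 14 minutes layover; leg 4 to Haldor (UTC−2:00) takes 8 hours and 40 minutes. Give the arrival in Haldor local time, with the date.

04:39 on Sep 19

Convert departure to UTC: 13:05 − 9:30 = 03:35 UTC on Sep 17.
Add 1 hour 43 minutes leg 1 → 05:18 UTC.
Add 2 hours 22 minutes layover in Dhaka → 07:40 UTC.
Add 14 hours and 10 minutes leg 2 → 21:50 UTC.
Add 6 hours 40 minutes layover in Greywater → 04:30 UTC (Sep 18).
Add 15 hours and 15 minutes leg 3 → 19:45 UTC.
Add 2 hours and 14 minutes layover in Yangon → 21:59 UTC.
Add 8 hours and 40 minutes leg 4 → 06:39 UTC (Sep 19).
Haldor is UTC−2:00, so local arrival = 06:39 − 2:00 = 04:39 on Sep 19.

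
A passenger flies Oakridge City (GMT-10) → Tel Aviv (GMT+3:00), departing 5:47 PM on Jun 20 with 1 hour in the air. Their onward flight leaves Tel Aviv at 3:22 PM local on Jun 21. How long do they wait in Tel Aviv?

Convert departure to UTC: 5:47 PM + 10:00 = 3:47 AM UTC on Jun 21.
Add 1 hour flight time → 4:47 AM UTC.
Tel Aviv is UTC+3:00, so local arrival = 4:47 AM + 3:00 = 7:47 AM on Jun 21.
Layover = 3:22 PM − 7:47 AM = 7 hours 35 minutes.

7 hours 35 minutes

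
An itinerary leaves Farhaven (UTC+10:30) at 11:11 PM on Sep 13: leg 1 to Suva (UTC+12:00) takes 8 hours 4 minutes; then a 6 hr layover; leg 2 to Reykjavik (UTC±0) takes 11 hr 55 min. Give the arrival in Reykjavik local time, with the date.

Convert departure to UTC: 11:11 PM − 10:30 = 12:41 PM UTC on Sep 13.
Add 8 hours 4 minutes leg 1 → 8:45 PM UTC.
Add 6 hours layover in Suva → 2:45 AM UTC (Sep 14).
Add 11 hours 55 minutes leg 2 → 2:40 PM UTC.
Reykjavik is UTC+0, so local arrival is the same: 2:40 PM on Sep 14.

2:40 PM on September 14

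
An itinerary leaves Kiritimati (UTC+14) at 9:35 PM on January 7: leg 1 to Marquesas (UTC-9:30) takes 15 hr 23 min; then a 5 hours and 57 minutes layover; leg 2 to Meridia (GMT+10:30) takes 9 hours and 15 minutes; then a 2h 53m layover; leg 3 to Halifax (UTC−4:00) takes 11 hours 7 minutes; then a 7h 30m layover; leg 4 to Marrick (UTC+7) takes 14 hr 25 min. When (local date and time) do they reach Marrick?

9:05 AM on January 10

Convert departure to UTC: 9:35 PM − 14:00 = 7:35 AM UTC on Jan 7.
Add 15 hours and 23 minutes leg 1 → 10:58 PM UTC.
Add 5 hours and 57 minutes layover in Marquesas → 4:55 AM UTC (Jan 8).
Add 9 hours 15 minutes leg 2 → 2:10 PM UTC.
Add 2 hours 53 minutes layover in Meridia → 5:03 PM UTC.
Add 11 hours and 7 minutes leg 3 → 4:10 AM UTC (Jan 9).
Add 7 hours 30 minutes layover in Halifax → 11:40 AM UTC.
Add 14 hours and 25 minutes leg 4 → 2:05 AM UTC (Jan 10).
Marrick is UTC+7:00, so local arrival = 2:05 AM + 7:00 = 9:05 AM on Jan 10.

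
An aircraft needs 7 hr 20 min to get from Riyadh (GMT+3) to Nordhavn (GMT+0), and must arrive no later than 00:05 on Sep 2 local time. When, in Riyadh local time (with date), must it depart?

Target arrival is already UTC: 00:05 on Sep 2.
Subtract 7 hours 20 minutes → departure 16:45 UTC on Sep 1.
Riyadh is UTC+3:00: 16:45 + 3:00 = 19:45 on Sep 1.

19:45 on September 1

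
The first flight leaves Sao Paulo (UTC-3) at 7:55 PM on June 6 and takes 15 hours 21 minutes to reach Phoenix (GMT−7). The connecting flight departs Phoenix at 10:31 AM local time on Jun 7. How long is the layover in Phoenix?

3 hours 15 minutes

Convert departure to UTC: 7:55 PM + 3:00 = 10:55 PM UTC on Jun 6.
Add 15 hours and 21 minutes flight time → 2:16 PM UTC (Jun 7).
Phoenix is UTC−7:00, so local arrival = 2:16 PM − 7:00 = 7:16 AM on Jun 7.
Layover = 10:31 AM − 7:16 AM = 3 hours 15 minutes.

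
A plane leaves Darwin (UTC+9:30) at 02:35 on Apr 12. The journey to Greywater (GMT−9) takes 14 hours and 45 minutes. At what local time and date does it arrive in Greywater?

22:50 on April 11

Convert departure to UTC: 02:35 − 9:30 = 17:05 UTC on Apr 11.
Add 14 hours 45 minutes travel time → 07:50 UTC (Apr 12).
Greywater is UTC−9:00, so local arrival = 07:50 − 9:00 = 22:50 on Apr 11.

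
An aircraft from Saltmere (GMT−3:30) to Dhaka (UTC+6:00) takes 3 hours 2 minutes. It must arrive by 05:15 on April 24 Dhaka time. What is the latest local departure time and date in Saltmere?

Target arrival in UTC: 05:15 − 6:00 = 23:15 on Apr 23.
Subtract 3 hours and 2 minutes → departure 20:13 UTC on Apr 23.
Saltmere is UTC−3:30: 20:13 − 3:30 = 16:43 on Apr 23.

16:43 on April 23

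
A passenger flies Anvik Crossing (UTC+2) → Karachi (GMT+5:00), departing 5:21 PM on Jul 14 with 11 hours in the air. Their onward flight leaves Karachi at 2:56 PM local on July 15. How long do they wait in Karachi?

7 hours 35 minutes

Convert departure to UTC: 5:21 PM − 2:00 = 3:21 PM UTC on Jul 14.
Add 11 hours flight time → 2:21 AM UTC (Jul 15).
Karachi is UTC+5:00, so local arrival = 2:21 AM + 5:00 = 7:21 AM on Jul 15.
Layover = 2:56 PM − 7:21 AM = 7 hours 35 minutes.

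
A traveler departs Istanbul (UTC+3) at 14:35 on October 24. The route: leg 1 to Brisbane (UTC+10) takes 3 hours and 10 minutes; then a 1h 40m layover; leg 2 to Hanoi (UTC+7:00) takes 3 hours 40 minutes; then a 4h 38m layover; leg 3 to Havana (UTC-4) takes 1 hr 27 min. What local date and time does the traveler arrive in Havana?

Convert departure to UTC: 14:35 − 3:00 = 11:35 UTC on Oct 24.
Add 3 hours and 10 minutes leg 1 → 14:45 UTC.
Add 1 hour and 40 minutes layover in Brisbane → 16:25 UTC.
Add 3 hours 40 minutes leg 2 → 20:05 UTC.
Add 4 hours and 38 minutes layover in Hanoi → 00:43 UTC (Oct 25).
Add 1 hour 27 minutes leg 3 → 02:10 UTC.
Havana is UTC−4:00, so local arrival = 02:10 − 4:00 = 22:10 on Oct 24.

22:10 on October 24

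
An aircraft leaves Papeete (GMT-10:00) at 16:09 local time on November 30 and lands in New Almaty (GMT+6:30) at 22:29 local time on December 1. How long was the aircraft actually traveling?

Departure in UTC: 16:09 + 10:00 = 02:09 on Dec 1.
Arrival in UTC: 22:29 − 6:30 = 15:59 on Dec 1.
Elapsed = 15:59 − 02:09 = 13 hours 50 minutes.

13 hours 50 minutes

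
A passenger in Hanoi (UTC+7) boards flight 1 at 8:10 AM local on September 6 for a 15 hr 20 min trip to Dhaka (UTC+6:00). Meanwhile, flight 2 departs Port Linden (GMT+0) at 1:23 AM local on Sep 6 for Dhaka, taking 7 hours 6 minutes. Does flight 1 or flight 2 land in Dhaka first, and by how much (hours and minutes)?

the second, by 8 hours 1 minute

Flight 1 in UTC: 8:10 AM − 7:00 = 1:10 AM on Sep 6.
+15 hours and 20 minutes → arrive 4:30 PM UTC on Sep 6.
Flight 2 departs at 1:23 AM UTC (Sep 6).
+7 hours 6 minutes → arrive 8:29 AM UTC on Sep 6.
Flight 2 lands earlier by 8 hours 1 minute.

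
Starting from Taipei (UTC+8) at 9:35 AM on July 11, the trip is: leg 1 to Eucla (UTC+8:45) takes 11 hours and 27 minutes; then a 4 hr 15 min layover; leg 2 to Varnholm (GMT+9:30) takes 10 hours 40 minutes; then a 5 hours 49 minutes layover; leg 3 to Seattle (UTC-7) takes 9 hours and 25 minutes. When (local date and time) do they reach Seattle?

12:11 PM on Jul 12

Convert departure to UTC: 9:35 AM − 8:00 = 1:35 AM UTC on Jul 11.
Add 11 hours and 27 minutes leg 1 → 1:02 PM UTC.
Add 4 hours and 15 minutes layover in Eucla → 5:17 PM UTC.
Add 10 hours and 40 minutes leg 2 → 3:57 AM UTC (Jul 12).
Add 5 hours 49 minutes layover in Varnholm → 9:46 AM UTC.
Add 9 hours 25 minutes leg 3 → 7:11 PM UTC.
Seattle is UTC−7:00, so local arrival = 7:11 PM − 7:00 = 12:11 PM on Jul 12.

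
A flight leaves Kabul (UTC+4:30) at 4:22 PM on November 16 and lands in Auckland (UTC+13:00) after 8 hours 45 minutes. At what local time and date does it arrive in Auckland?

9:37 AM on November 17

Convert departure to UTC: 4:22 PM − 4:30 = 11:52 AM UTC on Nov 16.
Add 8 hours and 45 minutes travel time → 8:37 PM UTC.
Auckland is UTC+13:00, so local arrival = 8:37 PM + 13:00 = 9:37 AM on Nov 17.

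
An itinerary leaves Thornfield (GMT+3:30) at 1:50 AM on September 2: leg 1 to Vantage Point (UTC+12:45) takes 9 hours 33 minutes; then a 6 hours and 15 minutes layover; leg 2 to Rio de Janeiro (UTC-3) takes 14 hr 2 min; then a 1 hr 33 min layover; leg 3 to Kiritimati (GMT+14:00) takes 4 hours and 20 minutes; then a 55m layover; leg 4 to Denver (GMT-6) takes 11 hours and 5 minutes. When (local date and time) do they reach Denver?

Convert departure to UTC: 1:50 AM − 3:30 = 10:20 PM UTC on Sep 1.
Add 9 hours and 33 minutes leg 1 → 7:53 AM UTC (Sep 2).
Add 6 hours 15 minutes layover in Vantage Point → 2:08 PM UTC.
Add 14 hours and 2 minutes leg 2 → 4:10 AM UTC (Sep 3).
Add 1 hour and 33 minutes layover in Rio de Janeiro → 5:43 AM UTC.
Add 4 hours 20 minutes leg 3 → 10:03 AM UTC.
Add 55 minutes layover in Kiritimati → 10:58 AM UTC.
Add 11 hours and 5 minutes leg 4 → 10:03 PM UTC.
Denver is UTC−6:00, so local arrival = 10:03 PM − 6:00 = 4:03 PM on Sep 3.

4:03 PM on September 3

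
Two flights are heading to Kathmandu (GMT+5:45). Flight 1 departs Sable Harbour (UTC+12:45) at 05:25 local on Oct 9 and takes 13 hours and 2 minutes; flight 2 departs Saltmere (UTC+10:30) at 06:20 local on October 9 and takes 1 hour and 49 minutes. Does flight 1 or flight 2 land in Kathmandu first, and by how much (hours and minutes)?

Flight 1 in UTC: 05:25 − 12:45 = 16:40 on Oct 8.
+13 hours and 2 minutes → arrive 05:42 UTC on Oct 9.
Flight 2 in UTC: 06:20 − 10:30 = 19:50 on Oct 8.
+1 hour 49 minutes → arrive 21:39 UTC on Oct 8.
Flight 2 lands earlier by 8 hours 3 minutes.

the second, by 8 hours 3 minutes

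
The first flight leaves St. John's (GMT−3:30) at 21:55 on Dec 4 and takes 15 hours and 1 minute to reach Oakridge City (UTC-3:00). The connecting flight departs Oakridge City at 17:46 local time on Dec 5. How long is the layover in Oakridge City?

Convert departure to UTC: 21:55 + 3:30 = 01:25 UTC on Dec 5.
Add 15 hours 1 minute flight time → 16:26 UTC.
Oakridge City is UTC−3:00, so local arrival = 16:26 − 3:00 = 13:26 on Dec 5.
Layover = 17:46 − 13:26 = 4 hours 20 minutes.

4 hours 20 minutes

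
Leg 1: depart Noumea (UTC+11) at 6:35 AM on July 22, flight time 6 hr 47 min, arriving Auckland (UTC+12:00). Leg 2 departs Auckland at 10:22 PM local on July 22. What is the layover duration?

Convert departure to UTC: 6:35 AM − 11:00 = 7:35 PM UTC on Jul 21.
Add 6 hours and 47 minutes flight time → 2:22 AM UTC (Jul 22).
Auckland is UTC+12:00, so local arrival = 2:22 AM + 12:00 = 2:22 PM on Jul 22.
Layover = 10:22 PM − 2:22 PM = 8 hours.

8 hours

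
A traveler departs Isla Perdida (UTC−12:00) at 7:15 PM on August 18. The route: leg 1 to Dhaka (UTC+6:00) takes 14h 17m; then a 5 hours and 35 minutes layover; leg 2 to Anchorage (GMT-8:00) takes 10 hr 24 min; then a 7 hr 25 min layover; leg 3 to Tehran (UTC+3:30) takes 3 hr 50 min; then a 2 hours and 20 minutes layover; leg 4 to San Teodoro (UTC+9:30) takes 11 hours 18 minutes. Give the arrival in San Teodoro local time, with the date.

11:54 PM on Aug 21

Convert departure to UTC: 7:15 PM + 12:00 = 7:15 AM UTC on Aug 19.
Add 14 hours and 17 minutes leg 1 → 9:32 PM UTC.
Add 5 hours and 35 minutes layover in Dhaka → 3:07 AM UTC (Aug 20).
Add 10 hours 24 minutes leg 2 → 1:31 PM UTC.
Add 7 hours 25 minutes layover in Anchorage → 8:56 PM UTC.
Add 3 hours 50 minutes leg 3 → 12:46 AM UTC (Aug 21).
Add 2 hours and 20 minutes layover in Tehran → 3:06 AM UTC.
Add 11 hours and 18 minutes leg 4 → 2:24 PM UTC.
San Teodoro is UTC+9:30, so local arrival = 2:24 PM + 9:30 = 11:54 PM on Aug 21.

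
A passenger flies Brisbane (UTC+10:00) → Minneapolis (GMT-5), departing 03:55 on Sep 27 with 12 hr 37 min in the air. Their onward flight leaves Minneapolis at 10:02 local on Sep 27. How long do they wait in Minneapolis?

8 hours 30 minutes

Convert departure to UTC: 03:55 − 10:00 = 17:55 UTC on Sep 26.
Add 12 hours and 37 minutes flight time → 06:32 UTC (Sep 27).
Minneapolis is UTC−5:00, so local arrival = 06:32 − 5:00 = 01:32 on Sep 27.
Layover = 10:02 − 01:32 = 8 hours 30 minutes.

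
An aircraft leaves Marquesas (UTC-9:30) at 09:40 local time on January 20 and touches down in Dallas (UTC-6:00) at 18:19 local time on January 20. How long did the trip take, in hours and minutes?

5 hours 9 minutes

Departure in UTC: 09:40 + 9:30 = 19:10 on Jan 20.
Arrival in UTC: 18:19 + 6:00 = 00:19 on Jan 21.
Elapsed = 00:19 − 19:10 (+1 day) = 5 hours 9 minutes.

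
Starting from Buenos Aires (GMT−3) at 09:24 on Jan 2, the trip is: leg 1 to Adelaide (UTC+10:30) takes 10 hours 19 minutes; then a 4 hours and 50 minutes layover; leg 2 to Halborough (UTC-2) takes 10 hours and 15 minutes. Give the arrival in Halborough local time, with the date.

11:48 on Jan 3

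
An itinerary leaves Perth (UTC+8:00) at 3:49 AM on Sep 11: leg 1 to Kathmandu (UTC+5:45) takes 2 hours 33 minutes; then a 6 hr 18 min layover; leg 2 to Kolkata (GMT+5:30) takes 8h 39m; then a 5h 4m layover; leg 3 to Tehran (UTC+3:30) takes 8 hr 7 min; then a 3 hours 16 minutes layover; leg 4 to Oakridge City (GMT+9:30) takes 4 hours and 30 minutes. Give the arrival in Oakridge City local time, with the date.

Convert departure to UTC: 3:49 AM − 8:00 = 7:49 PM UTC on Sep 10.
Add 2 hours 33 minutes leg 1 → 10:22 PM UTC.
Add 6 hours 18 minutes layover in Kathmandu → 4:40 AM UTC (Sep 11).
Add 8 hours and 39 minutes leg 2 → 1:19 PM UTC.
Add 5 hours 4 minutes layover in Kolkata → 6:23 PM UTC.
Add 8 hours 7 minutes leg 3 → 2:30 AM UTC (Sep 12).
Add 3 hours 16 minutes layover in Tehran → 5:46 AM UTC.
Add 4 hours 30 minutes leg 4 → 10:16 AM UTC.
Oakridge City is UTC+9:30, so local arrival = 10:16 AM + 9:30 = 7:46 PM on Sep 12.

7:46 PM on September 12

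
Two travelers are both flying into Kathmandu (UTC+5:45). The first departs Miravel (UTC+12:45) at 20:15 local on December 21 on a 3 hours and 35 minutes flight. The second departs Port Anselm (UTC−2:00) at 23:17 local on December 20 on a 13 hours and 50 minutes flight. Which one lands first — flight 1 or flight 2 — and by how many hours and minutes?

the first, by 4 hours 2 minutes

Flight 1 in UTC: 20:15 − 12:45 = 07:30 on Dec 21.
+3 hours 35 minutes → arrive 11:05 UTC on Dec 21.
Flight 2 in UTC: 23:17 + 2:00 = 01:17 on Dec 21.
+13 hours 50 minutes → arrive 15:07 UTC on Dec 21.
Flight 1 lands earlier by 4 hours 2 minutes.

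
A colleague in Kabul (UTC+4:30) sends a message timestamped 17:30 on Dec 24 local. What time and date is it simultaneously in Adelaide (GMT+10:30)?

23:30 on December 24

Adelaide is 6:00 ahead of Kabul.
Shift by the zone difference: 17:30 + 6:00 = 23:30 on Dec 24 in Adelaide.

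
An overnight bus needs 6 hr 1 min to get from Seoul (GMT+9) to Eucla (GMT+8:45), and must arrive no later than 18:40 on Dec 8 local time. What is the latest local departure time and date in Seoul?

Target arrival in UTC: 18:40 − 8:45 = 09:55 on Dec 8.
Subtract 6 hours 1 minute → departure 03:54 UTC on Dec 8.
Seoul is UTC+9:00: 03:54 + 9:00 = 12:54 on Dec 8.

12:54 on Dec 8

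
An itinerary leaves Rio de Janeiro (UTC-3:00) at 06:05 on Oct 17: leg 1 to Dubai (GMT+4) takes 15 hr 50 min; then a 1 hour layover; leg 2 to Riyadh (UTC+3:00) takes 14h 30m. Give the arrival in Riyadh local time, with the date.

Convert departure to UTC: 06:05 + 3:00 = 09:05 UTC on Oct 17.
Add 15 hours and 50 minutes leg 1 → 00:55 UTC (Oct 18).
Add 1 hour layover in Dubai → 01:55 UTC.
Add 14 hours and 30 minutes leg 2 → 16:25 UTC.
Riyadh is UTC+3:00, so local arrival = 16:25 + 3:00 = 19:25 on Oct 18.

19:25 on October 18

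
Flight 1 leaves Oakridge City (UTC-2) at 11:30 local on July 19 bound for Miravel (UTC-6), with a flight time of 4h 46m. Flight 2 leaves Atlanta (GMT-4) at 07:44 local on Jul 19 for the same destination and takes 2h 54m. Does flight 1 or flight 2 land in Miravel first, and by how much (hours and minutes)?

the second, by 3 hours 38 minutes

Flight 1 in UTC: 11:30 + 2:00 = 13:30 on Jul 19.
+4 hours 46 minutes → arrive 18:16 UTC on Jul 19.
Flight 2 in UTC: 07:44 + 4:00 = 11:44 on Jul 19.
+2 hours 54 minutes → arrive 14:38 UTC on Jul 19.
Flight 2 lands earlier by 3 hours 38 minutes.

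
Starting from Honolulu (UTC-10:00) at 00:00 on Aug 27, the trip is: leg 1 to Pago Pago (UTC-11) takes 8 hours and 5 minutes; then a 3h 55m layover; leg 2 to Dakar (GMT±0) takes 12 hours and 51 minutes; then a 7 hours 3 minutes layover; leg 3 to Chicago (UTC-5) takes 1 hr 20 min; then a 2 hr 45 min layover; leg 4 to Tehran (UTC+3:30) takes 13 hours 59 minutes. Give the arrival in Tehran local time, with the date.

Convert departure to UTC: 00:00 + 10:00 = 10:00 UTC on Aug 27.
Add 8 hours and 5 minutes leg 1 → 18:05 UTC.
Add 3 hours 55 minutes layover in Pago Pago → 22:00 UTC.
Add 12 hours and 51 minutes leg 2 → 10:51 UTC (Aug 28).
Add 7 hours and 3 minutes layover in Dakar → 17:54 UTC.
Add 1 hour and 20 minutes leg 3 → 19:14 UTC.
Add 2 hours and 45 minutes layover in Chicago → 21:59 UTC.
Add 13 hours and 59 minutes leg 4 → 11:58 UTC (Aug 29).
Tehran is UTC+3:30, so local arrival = 11:58 + 3:30 = 15:28 on Aug 29.

15:28 on Aug 29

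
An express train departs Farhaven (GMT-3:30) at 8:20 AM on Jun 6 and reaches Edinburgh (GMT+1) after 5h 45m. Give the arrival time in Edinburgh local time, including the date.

Convert departure to UTC: 8:20 AM + 3:30 = 11:50 AM UTC on Jun 6.
Add 5 hours and 45 minutes travel time → 5:35 PM UTC.
Edinburgh is UTC+1:00, so local arrival = 5:35 PM + 1:00 = 6:35 PM on Jun 6.

6:35 PM on Jun 6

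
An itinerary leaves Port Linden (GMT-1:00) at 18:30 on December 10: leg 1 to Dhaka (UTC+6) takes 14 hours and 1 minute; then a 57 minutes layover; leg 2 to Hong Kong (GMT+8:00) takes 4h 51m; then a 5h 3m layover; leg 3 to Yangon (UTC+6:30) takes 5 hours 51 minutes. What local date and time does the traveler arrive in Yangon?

Convert departure to UTC: 18:30 + 1:00 = 19:30 UTC on Dec 10.
Add 14 hours and 1 minute leg 1 → 09:31 UTC (Dec 11).
Add 57 minutes layover in Dhaka → 10:28 UTC.
Add 4 hours 51 minutes leg 2 → 15:19 UTC.
Add 5 hours and 3 minutes layover in Hong Kong → 20:22 UTC.
Add 5 hours and 51 minutes leg 3 → 02:13 UTC (Dec 12).
Yangon is UTC+6:30, so local arrival = 02:13 + 6:30 = 08:43 on Dec 12.

08:43 on Dec 12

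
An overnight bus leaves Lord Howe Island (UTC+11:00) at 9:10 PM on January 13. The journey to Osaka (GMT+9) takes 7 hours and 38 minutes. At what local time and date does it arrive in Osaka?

Convert departure to UTC: 9:10 PM − 11:00 = 10:10 AM UTC on Jan 13.
Add 7 hours and 38 minutes travel time → 5:48 PM UTC.
Osaka is UTC+9:00, so local arrival = 5:48 PM + 9:00 = 2:48 AM on Jan 14.

2:48 AM on January 14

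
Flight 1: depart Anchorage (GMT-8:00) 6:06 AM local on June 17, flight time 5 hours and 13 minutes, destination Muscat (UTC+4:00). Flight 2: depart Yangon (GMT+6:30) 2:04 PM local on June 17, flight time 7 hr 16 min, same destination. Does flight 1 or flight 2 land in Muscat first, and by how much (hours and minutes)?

Flight 1 in UTC: 6:06 AM + 8:00 = 2:06 PM on Jun 17.
+5 hours 13 minutes → arrive 7:19 PM UTC on Jun 17.
Flight 2 in UTC: 2:04 PM − 6:30 = 7:34 AM on Jun 17.
+7 hours and 16 minutes → arrive 2:50 PM UTC on Jun 17.
Flight 2 lands earlier by 4 hours 29 minutes.

the second, by 4 hours 29 minutes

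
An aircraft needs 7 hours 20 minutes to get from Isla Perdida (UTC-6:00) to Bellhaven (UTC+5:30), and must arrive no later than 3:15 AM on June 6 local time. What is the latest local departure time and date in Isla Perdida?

8:25 AM on Jun 5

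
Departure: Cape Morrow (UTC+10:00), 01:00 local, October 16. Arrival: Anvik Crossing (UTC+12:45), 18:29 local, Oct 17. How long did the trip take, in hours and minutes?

Departure in UTC: 01:00 − 10:00 = 15:00 on Oct 15.
Arrival in UTC: 18:29 − 12:45 = 05:44 on Oct 17.
Elapsed = 05:44 − 15:00 (+2 days) = 38 hours 44 minutes.

38 hours 44 minutes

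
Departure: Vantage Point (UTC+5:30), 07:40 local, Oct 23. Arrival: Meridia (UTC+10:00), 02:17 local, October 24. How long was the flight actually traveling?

14 hours 7 minutes

Departure in UTC: 07:40 − 5:30 = 02:10 on Oct 23.
Arrival in UTC: 02:17 − 10:00 = 16:17 on Oct 23.
Elapsed = 16:17 − 02:10 = 14 hours 7 minutes.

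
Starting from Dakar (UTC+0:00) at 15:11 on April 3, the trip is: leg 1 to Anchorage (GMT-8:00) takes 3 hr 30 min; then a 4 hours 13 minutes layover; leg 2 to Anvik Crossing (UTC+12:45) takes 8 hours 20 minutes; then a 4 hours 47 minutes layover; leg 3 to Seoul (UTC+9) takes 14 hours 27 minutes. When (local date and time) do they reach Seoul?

11:28 on Apr 5

Dakar is at UTC+0, so departure is already 15:11 UTC on Apr 3.
Add 3 hours and 30 minutes leg 1 → 18:41 UTC.
Add 4 hours 13 minutes layover in Anchorage → 22:54 UTC.
Add 8 hours 20 minutes leg 2 → 07:14 UTC (Apr 4).
Add 4 hours 47 minutes layover in Anvik Crossing → 12:01 UTC.
Add 14 hours and 27 minutes leg 3 → 02:28 UTC (Apr 5).
Seoul is UTC+9:00, so local arrival = 02:28 + 9:00 = 11:28 on Apr 5.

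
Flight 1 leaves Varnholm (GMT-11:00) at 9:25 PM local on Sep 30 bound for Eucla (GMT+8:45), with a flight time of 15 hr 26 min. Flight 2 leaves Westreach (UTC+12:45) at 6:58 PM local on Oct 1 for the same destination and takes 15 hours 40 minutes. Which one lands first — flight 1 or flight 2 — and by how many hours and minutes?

the second, by 1 hour 58 minutes

Flight 1 in UTC: 9:25 PM + 11:00 = 8:25 AM on Oct 1.
+15 hours 26 minutes → arrive 11:51 PM UTC on Oct 1.
Flight 2 in UTC: 6:58 PM − 12:45 = 6:13 AM on Oct 1.
+15 hours 40 minutes → arrive 9:53 PM UTC on Oct 1.
Flight 2 lands earlier by 1 hour 58 minutes.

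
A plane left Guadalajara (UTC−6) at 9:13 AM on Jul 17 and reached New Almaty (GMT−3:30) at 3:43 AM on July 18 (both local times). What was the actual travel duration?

Departure in UTC: 9:13 AM + 6:00 = 3:13 PM on Jul 17.
Arrival in UTC: 3:43 AM + 3:30 = 7:13 AM on Jul 18.
Elapsed = 7:13 AM − 3:13 PM (+1 day) = 16 hours.

16 hours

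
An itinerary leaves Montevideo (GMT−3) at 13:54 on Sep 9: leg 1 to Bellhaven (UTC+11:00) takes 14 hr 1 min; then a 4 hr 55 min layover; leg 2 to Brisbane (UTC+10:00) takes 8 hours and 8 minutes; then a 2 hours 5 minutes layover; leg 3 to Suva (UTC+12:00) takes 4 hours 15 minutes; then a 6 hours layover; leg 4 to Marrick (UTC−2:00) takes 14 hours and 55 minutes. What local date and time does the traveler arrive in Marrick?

Convert departure to UTC: 13:54 + 3:00 = 16:54 UTC on Sep 9.
Add 14 hours 1 minute leg 1 → 06:55 UTC (Sep 10).
Add 4 hours and 55 minutes layover in Bellhaven → 11:50 UTC.
Add 8 hours and 8 minutes leg 2 → 19:58 UTC.
Add 2 hours 5 minutes layover in Brisbane → 22:03 UTC.
Add 4 hours 15 minutes leg 3 → 02:18 UTC (Sep 11).
Add 6 hours layover in Suva → 08:18 UTC.
Add 14 hours 55 minutes leg 4 → 23:13 UTC.
Marrick is UTC−2:00, so local arrival = 23:13 − 2:00 = 21:13 on Sep 11.

21:13 on Sep 11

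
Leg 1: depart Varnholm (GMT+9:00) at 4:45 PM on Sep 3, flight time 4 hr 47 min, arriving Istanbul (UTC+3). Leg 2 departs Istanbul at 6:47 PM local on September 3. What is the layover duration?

3 hours 15 minutes

Convert departure to UTC: 4:45 PM − 9:00 = 7:45 AM UTC on Sep 3.
Add 4 hours 47 minutes flight time → 12:32 PM UTC.
Istanbul is UTC+3:00, so local arrival = 12:32 PM + 3:00 = 3:32 PM on Sep 3.
Layover = 6:47 PM − 3:32 PM = 3 hours 15 minutes.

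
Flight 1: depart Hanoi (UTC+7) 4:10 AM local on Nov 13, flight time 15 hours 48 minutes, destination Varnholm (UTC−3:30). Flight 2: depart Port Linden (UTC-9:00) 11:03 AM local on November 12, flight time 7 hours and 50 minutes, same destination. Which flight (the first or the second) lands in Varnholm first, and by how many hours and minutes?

the second, by 9 hours 5 minutes

Flight 1 in UTC: 4:10 AM − 7:00 = 9:10 PM on Nov 12.
+15 hours 48 minutes → arrive 12:58 PM UTC on Nov 13.
Flight 2 in UTC: 11:03 AM + 9:00 = 8:03 PM on Nov 12.
+7 hours 50 minutes → arrive 3:53 AM UTC on Nov 13.
Flight 2 lands earlier by 9 hours 5 minutes.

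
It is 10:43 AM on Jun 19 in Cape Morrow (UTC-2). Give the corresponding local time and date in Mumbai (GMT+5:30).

6:13 PM on June 19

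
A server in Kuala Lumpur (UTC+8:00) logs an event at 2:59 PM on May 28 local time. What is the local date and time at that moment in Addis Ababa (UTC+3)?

9:59 AM on May 28

In UTC: 2:59 PM − 8:00 = 6:59 AM on May 28.
Addis Ababa is UTC+3:00: 6:59 AM + 3:00 = 9:59 AM on May 28.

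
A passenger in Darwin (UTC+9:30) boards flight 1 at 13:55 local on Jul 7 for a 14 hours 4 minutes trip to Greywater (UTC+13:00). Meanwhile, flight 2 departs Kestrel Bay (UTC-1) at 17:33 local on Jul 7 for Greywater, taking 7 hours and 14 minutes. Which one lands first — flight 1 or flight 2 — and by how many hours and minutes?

Flight 1 in UTC: 13:55 − 9:30 = 04:25 on Jul 7.
+14 hours and 4 minutes → arrive 18:29 UTC on Jul 7.
Flight 2 in UTC: 17:33 + 1:00 = 18:33 on Jul 7.
+7 hours and 14 minutes → arrive 01:47 UTC on Jul 8.
Flight 1 lands earlier by 7 hours 18 minutes.

the first, by 7 hours 18 minutes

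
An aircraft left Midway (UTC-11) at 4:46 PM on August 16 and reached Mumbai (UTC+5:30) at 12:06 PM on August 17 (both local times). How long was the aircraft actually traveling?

2 hours 50 minutes

Departure in UTC: 4:46 PM + 11:00 = 3:46 AM on Aug 17.
Arrival in UTC: 12:06 PM − 5:30 = 6:36 AM on Aug 17.
Elapsed = 6:36 AM − 3:46 AM = 2 hours 50 minutes.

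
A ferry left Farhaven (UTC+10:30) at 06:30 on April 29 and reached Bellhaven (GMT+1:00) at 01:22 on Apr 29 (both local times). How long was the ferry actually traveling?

4 hours 22 minutes

Departure in UTC: 06:30 − 10:30 = 20:00 on Apr 28.
Arrival in UTC: 01:22 − 1:00 = 00:22 on Apr 29.
Elapsed = 00:22 − 20:00 (+1 day) = 4 hours 22 minutes.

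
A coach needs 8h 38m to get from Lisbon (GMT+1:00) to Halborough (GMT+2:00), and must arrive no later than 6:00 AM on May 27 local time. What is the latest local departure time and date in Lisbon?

8:22 PM on May 26

Target arrival in UTC: 6:00 AM − 2:00 = 4:00 AM on May 27.
Subtract 8 hours and 38 minutes → departure 7:22 PM UTC on May 26.
Lisbon is UTC+1:00: 7:22 PM + 1:00 = 8:22 PM on May 26.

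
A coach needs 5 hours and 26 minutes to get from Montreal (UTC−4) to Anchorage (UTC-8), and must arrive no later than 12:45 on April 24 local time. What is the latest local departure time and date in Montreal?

Target arrival in UTC: 12:45 + 8:00 = 20:45 on Apr 24.
Subtract 5 hours 26 minutes → departure 15:19 UTC on Apr 24.
Montreal is UTC−4:00: 15:19 − 4:00 = 11:19 on Apr 24.

11:19 on Apr 24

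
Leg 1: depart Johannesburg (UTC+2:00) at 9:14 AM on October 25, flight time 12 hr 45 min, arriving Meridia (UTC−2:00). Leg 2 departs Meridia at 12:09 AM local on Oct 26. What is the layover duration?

6 hours 10 minutes

Convert departure to UTC: 9:14 AM − 2:00 = 7:14 AM UTC on Oct 25.
Add 12 hours and 45 minutes flight time → 7:59 PM UTC.
Meridia is UTC−2:00, so local arrival = 7:59 PM − 2:00 = 5:59 PM on Oct 25.
Layover = 12:09 AM − 5:59 PM (+1 day) = 6 hours 10 minutes.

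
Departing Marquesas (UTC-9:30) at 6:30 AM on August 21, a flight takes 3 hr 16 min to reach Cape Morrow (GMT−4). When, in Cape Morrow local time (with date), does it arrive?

Convert departure to UTC: 6:30 AM + 9:30 = 4:00 PM UTC on Aug 21.
Add 3 hours 16 minutes travel time → 7:16 PM UTC.
Cape Morrow is UTC−4:00, so local arrival = 7:16 PM − 4:00 = 3:16 PM on Aug 21.

3:16 PM on Aug 21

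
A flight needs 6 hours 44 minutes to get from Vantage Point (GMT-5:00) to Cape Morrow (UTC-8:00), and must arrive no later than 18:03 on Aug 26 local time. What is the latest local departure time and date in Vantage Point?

Target arrival in UTC: 18:03 + 8:00 = 02:03 on Aug 27.
Subtract 6 hours 44 minutes → departure 19:19 UTC on Aug 26.
Vantage Point is UTC−5:00: 19:19 − 5:00 = 14:19 on Aug 26.

14:19 on August 26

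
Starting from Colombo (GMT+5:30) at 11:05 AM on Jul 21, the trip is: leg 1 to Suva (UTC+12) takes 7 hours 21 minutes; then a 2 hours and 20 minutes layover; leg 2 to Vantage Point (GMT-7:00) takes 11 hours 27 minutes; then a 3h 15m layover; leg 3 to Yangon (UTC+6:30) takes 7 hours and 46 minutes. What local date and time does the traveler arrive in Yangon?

Convert departure to UTC: 11:05 AM − 5:30 = 5:35 AM UTC on Jul 21.
Add 7 hours and 21 minutes leg 1 → 12:56 PM UTC.
Add 2 hours and 20 minutes layover in Suva → 3:16 PM UTC.
Add 11 hours and 27 minutes leg 2 → 2:43 AM UTC (Jul 22).
Add 3 hours and 15 minutes layover in Vantage Point → 5:58 AM UTC.
Add 7 hours and 46 minutes leg 3 → 1:44 PM UTC.
Yangon is UTC+6:30, so local arrival = 1:44 PM + 6:30 = 8:14 PM on Jul 22.

8:14 PM on July 22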